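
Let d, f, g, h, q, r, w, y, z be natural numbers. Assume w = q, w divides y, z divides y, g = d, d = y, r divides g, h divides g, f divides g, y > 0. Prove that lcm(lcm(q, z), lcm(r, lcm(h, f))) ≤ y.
w = q and w divides y, therefore q divides y. Since z divides y, lcm(q, z) divides y. From g = d and d = y, g = y. h divides g and f divides g, therefore lcm(h, f) divides g. From r divides g, lcm(r, lcm(h, f)) divides g. From g = y, lcm(r, lcm(h, f)) divides y. Since lcm(q, z) divides y, lcm(lcm(q, z), lcm(r, lcm(h, f))) divides y. Since y > 0, lcm(lcm(q, z), lcm(r, lcm(h, f))) ≤ y.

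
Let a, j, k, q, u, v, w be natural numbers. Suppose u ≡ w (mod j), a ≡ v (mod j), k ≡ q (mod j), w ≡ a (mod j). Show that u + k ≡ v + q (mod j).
u ≡ w (mod j) and w ≡ a (mod j), so u ≡ a (mod j). Since a ≡ v (mod j), u ≡ v (mod j). Since k ≡ q (mod j), u + k ≡ v + q (mod j).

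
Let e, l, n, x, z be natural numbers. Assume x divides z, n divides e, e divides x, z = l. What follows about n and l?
n divides l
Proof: From e divides x and x divides z, e divides z. Because z = l, e divides l. Since n divides e, n divides l.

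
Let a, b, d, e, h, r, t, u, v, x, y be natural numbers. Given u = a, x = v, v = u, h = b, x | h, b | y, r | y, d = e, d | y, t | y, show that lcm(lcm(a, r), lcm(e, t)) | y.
Since x = v and v = u, x = u. h = b and x | h, hence x | b. x = u, so u | b. From b | y, u | y. u = a, so a | y. Since r | y, lcm(a, r) | y. d = e and d | y, thus e | y. Because t | y, lcm(e, t) | y. Since lcm(a, r) | y, lcm(lcm(a, r), lcm(e, t)) | y.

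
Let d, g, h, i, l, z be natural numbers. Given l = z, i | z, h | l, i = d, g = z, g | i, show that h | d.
g = z and g | i, therefore z | i. i | z, so z = i. Since l = z, l = i. Since i = d, l = d. h | l, so h | d.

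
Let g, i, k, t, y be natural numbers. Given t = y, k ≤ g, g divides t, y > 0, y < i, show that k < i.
t = y and g divides t, hence g divides y. Since y > 0, g ≤ y. Since y < i, g < i. k ≤ g, so k < i.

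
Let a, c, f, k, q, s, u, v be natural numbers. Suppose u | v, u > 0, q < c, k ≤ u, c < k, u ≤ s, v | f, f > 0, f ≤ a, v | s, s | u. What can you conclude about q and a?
q < a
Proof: s | u and u > 0, therefore s ≤ u. Since u ≤ s, s = u. Since v | s, v | u. u | v, so u = v. From c < k and k ≤ u, c < u. q < c, so q < u. u = v, so q < v. Since v | f and f > 0, v ≤ f. f ≤ a, so v ≤ a. Since q < v, q < a.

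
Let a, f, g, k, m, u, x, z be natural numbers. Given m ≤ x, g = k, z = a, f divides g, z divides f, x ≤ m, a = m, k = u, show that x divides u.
Since m ≤ x and x ≤ m, m = x. a = m, so a = x. From z = a and z divides f, a divides f. From g = k and f divides g, f divides k. Because a divides f, a divides k. k = u, so a divides u. Because a = x, x divides u.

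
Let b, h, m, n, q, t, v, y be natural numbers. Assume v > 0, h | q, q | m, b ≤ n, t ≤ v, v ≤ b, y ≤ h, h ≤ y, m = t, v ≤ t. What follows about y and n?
y ≤ n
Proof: t ≤ v and v ≤ t, therefore t = v. m = t, so m = v. Since h ≤ y and y ≤ h, h = y. h | q and q | m, thus h | m. Since h = y, y | m. Because m = v, y | v. Since v > 0, y ≤ v. Since v ≤ b, y ≤ b. Since b ≤ n, y ≤ n.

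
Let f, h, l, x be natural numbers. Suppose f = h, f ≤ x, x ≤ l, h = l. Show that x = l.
From f = h and h = l, f = l. From f ≤ x, l ≤ x. x ≤ l, so l = x. Then x = l.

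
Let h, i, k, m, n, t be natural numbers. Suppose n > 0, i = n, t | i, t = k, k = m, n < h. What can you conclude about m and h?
m < h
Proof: i = n and t | i, hence t | n. Since t = k, k | n. Since n > 0, k ≤ n. Since n < h, k < h. k = m, so m < h.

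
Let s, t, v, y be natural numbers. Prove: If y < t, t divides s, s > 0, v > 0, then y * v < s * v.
t divides s and s > 0, thus t ≤ s. Since y < t, y < s. Since v > 0, by multiplying by a positive, y * v < s * v.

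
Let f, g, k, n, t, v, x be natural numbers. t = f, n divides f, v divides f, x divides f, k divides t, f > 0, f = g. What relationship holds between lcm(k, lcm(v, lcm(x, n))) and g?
lcm(k, lcm(v, lcm(x, n))) ≤ g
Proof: t = f and k divides t, therefore k divides f. x divides f and n divides f, so lcm(x, n) divides f. Since v divides f, lcm(v, lcm(x, n)) divides f. Since k divides f, lcm(k, lcm(v, lcm(x, n))) divides f. From f > 0, lcm(k, lcm(v, lcm(x, n))) ≤ f. Since f = g, lcm(k, lcm(v, lcm(x, n))) ≤ g.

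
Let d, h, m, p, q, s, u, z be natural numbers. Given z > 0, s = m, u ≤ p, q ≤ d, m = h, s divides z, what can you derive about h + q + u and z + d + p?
h + q + u ≤ z + d + p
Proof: s = m and s divides z, therefore m divides z. Since z > 0, m ≤ z. m = h, so h ≤ z. Because q ≤ d and u ≤ p, q + u ≤ d + p. Because h ≤ z, h + q + u ≤ z + d + p.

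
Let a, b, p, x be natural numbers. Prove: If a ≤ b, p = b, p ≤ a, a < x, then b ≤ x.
p = b and p ≤ a, thus b ≤ a. a ≤ b, so a = b. Since a < x, b < x. Then b ≤ x.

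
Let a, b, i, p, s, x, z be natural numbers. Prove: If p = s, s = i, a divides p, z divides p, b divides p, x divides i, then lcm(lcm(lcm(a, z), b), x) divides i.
Since p = s and s = i, p = i. a divides p and z divides p, therefore lcm(a, z) divides p. Since b divides p, lcm(lcm(a, z), b) divides p. From p = i, lcm(lcm(a, z), b) divides i. x divides i, so lcm(lcm(lcm(a, z), b), x) divides i.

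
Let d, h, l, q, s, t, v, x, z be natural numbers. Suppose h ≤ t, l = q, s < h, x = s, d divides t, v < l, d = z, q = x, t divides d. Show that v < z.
l = q and q = x, so l = x. Since v < l, v < x. x = s, so v < s. From t divides d and d divides t, t = d. d = z, so t = z. s < h and h ≤ t, hence s < t. Since t = z, s < z. v < s, so v < z.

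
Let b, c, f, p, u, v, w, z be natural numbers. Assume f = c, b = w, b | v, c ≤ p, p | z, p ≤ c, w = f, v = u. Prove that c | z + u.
Because p ≤ c and c ≤ p, p = c. p | z, so c | z. Because b = w and w = f, b = f. Since f = c, b = c. Since v = u and b | v, b | u. Since b = c, c | u. Because c | z, c | z + u.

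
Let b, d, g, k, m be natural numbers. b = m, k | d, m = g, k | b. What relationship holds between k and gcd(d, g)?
k | gcd(d, g)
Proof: b = m and m = g, therefore b = g. From k | b, k | g. Since k | d, k | gcd(d, g).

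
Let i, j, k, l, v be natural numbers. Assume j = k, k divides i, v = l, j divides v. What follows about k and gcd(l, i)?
k divides gcd(l, i)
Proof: j = k and j divides v, therefore k divides v. v = l, so k divides l. Since k divides i, k divides gcd(l, i).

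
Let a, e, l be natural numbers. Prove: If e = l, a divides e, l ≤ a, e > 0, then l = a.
a divides e and e > 0, thus a ≤ e. Because e = l, a ≤ l. l ≤ a, so l = a.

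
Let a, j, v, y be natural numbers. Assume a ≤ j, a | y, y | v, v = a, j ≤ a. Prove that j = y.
From j ≤ a and a ≤ j, j = a. Because v = a and y | v, y | a. From a | y, a = y. Since j = a, j = y.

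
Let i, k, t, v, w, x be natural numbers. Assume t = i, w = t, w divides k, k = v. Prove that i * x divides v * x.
w = t and t = i, thus w = i. w divides k, so i divides k. Since k = v, i divides v. Then i * x divides v * x.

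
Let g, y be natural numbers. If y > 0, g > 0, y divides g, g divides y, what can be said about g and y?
g = y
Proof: y divides g and g > 0, hence y ≤ g. Since g divides y and y > 0, g ≤ y. Because y ≤ g, y = g. Then g = y.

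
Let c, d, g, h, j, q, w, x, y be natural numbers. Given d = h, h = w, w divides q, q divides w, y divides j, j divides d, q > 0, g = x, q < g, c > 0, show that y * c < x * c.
d = h and h = w, so d = w. w divides q and q divides w, therefore w = q. Since d = w, d = q. From y divides j and j divides d, y divides d. Since d = q, y divides q. Since q > 0, y ≤ q. g = x and q < g, hence q < x. Since y ≤ q, y < x. Since c > 0, by multiplying by a positive, y * c < x * c.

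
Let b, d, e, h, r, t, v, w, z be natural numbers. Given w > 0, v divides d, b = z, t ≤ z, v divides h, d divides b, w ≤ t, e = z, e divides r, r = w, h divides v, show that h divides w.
r = w and e divides r, hence e divides w. Since e = z, z divides w. Since w > 0, z ≤ w. w ≤ t and t ≤ z, therefore w ≤ z. z ≤ w, so z = w. Since b = z, b = w. From v divides h and h divides v, v = h. v divides d and d divides b, thus v divides b. v = h, so h divides b. b = w, so h divides w.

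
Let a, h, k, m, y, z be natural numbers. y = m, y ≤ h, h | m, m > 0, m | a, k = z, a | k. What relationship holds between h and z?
h | z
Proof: Since y = m and y ≤ h, m ≤ h. From h | m and m > 0, h ≤ m. Since m ≤ h, m = h. k = z and a | k, hence a | z. Because m | a, m | z. From m = h, h | z.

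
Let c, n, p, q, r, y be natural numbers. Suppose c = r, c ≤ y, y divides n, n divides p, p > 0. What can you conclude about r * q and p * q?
r * q ≤ p * q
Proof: c = r and c ≤ y, thus r ≤ y. y divides n and n divides p, therefore y divides p. Since p > 0, y ≤ p. r ≤ y, so r ≤ p. By multiplying by a non-negative, r * q ≤ p * q.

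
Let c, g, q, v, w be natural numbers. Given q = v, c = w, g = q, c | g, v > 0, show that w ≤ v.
From g = q and c | g, c | q. c = w, so w | q. Since q = v, w | v. Since v > 0, w ≤ v.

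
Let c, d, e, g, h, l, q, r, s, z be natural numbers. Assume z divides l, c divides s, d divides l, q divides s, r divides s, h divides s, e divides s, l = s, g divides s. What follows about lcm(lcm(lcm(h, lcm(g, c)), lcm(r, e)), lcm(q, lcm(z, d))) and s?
lcm(lcm(lcm(h, lcm(g, c)), lcm(r, e)), lcm(q, lcm(z, d))) divides s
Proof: g divides s and c divides s, so lcm(g, c) divides s. From h divides s, lcm(h, lcm(g, c)) divides s. From r divides s and e divides s, lcm(r, e) divides s. Since lcm(h, lcm(g, c)) divides s, lcm(lcm(h, lcm(g, c)), lcm(r, e)) divides s. From z divides l and d divides l, lcm(z, d) divides l. Since l = s, lcm(z, d) divides s. Since q divides s, lcm(q, lcm(z, d)) divides s. lcm(lcm(h, lcm(g, c)), lcm(r, e)) divides s, so lcm(lcm(lcm(h, lcm(g, c)), lcm(r, e)), lcm(q, lcm(z, d))) divides s.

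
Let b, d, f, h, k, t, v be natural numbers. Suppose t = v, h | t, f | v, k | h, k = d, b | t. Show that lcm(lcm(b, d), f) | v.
From k | h and h | t, k | t. k = d, so d | t. b | t, so lcm(b, d) | t. Since t = v, lcm(b, d) | v. f | v, so lcm(lcm(b, d), f) | v.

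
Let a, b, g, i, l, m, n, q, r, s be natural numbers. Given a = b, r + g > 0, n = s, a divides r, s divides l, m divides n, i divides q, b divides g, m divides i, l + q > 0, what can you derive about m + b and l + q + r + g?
m + b ≤ l + q + r + g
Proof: n = s and m divides n, hence m divides s. Since s divides l, m divides l. Because m divides i and i divides q, m divides q. m divides l, so m divides l + q. Because l + q > 0, m ≤ l + q. Because a = b and a divides r, b divides r. b divides g, so b divides r + g. r + g > 0, so b ≤ r + g. m ≤ l + q, so m + b ≤ l + q + r + g.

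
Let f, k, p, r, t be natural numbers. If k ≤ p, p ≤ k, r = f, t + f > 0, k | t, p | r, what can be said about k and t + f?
k ≤ t + f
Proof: p ≤ k and k ≤ p, thus p = k. From p | r, k | r. Since r = f, k | f. Since k | t, k | t + f. Since t + f > 0, k ≤ t + f.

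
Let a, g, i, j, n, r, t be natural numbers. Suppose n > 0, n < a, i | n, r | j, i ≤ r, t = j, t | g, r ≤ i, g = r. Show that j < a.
Because i ≤ r and r ≤ i, i = r. g = r and t | g, so t | r. Since t = j, j | r. Since r | j, r = j. From i = r, i = j. Because i | n and n > 0, i ≤ n. Since n < a, i < a. Since i = j, j < a.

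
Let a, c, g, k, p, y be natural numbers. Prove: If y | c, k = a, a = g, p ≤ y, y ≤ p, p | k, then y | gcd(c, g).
Since k = a and a = g, k = g. p ≤ y and y ≤ p, thus p = y. Since p | k, y | k. k = g, so y | g. Because y | c, y | gcd(c, g).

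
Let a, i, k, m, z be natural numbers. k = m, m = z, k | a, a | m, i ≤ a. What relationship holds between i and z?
i ≤ z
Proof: Because k = m and k | a, m | a. Since a | m, a = m. m = z, so a = z. Because i ≤ a, i ≤ z.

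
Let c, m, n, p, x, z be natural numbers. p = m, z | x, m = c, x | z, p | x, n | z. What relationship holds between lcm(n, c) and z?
lcm(n, c) | z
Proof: Since p = m and m = c, p = c. Since x | z and z | x, x = z. Since p | x, p | z. Since p = c, c | z. Since n | z, lcm(n, c) | z.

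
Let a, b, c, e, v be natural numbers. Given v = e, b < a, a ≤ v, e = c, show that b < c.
v = e and e = c, hence v = c. b < a and a ≤ v, thus b < v. Since v = c, b < c.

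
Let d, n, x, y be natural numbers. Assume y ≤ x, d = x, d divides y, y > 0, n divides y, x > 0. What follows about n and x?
n ≤ x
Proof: d = x and d divides y, hence x divides y. Since y > 0, x ≤ y. y ≤ x, so y = x. n divides y, so n divides x. x > 0, so n ≤ x.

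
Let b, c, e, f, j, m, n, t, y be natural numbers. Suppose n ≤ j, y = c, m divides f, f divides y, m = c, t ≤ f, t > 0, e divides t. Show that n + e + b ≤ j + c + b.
y = c and f divides y, so f divides c. Because m = c and m divides f, c divides f. f divides c, so f = c. From e divides t and t > 0, e ≤ t. Since t ≤ f, e ≤ f. Because f = c, e ≤ c. Since n ≤ j, n + e ≤ j + c. Then n + e + b ≤ j + c + b.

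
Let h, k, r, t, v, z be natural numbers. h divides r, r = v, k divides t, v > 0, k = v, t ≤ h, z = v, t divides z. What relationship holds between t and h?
t = h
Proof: Since k = v and k divides t, v divides t. z = v and t divides z, thus t divides v. Since v divides t, v = t. r = v and h divides r, therefore h divides v. v > 0, so h ≤ v. Because v = t, h ≤ t. Since t ≤ h, h = t. Then t = h.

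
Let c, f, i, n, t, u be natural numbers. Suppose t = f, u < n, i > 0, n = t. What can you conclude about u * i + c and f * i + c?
u * i + c < f * i + c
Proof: Since n = t and t = f, n = f. Since u < n, u < f. Combining with i > 0, by multiplying by a positive, u * i < f * i. Then u * i + c < f * i + c.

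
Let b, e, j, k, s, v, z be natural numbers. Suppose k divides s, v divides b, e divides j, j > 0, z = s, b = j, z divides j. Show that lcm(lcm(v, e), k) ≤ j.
From b = j and v divides b, v divides j. Since e divides j, lcm(v, e) divides j. z = s and z divides j, therefore s divides j. Because k divides s, k divides j. lcm(v, e) divides j, so lcm(lcm(v, e), k) divides j. Since j > 0, lcm(lcm(v, e), k) ≤ j.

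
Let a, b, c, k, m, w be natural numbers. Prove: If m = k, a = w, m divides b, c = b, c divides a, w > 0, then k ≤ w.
Since c = b and c divides a, b divides a. Since m divides b, m divides a. a = w, so m divides w. Since w > 0, m ≤ w. Because m = k, k ≤ w.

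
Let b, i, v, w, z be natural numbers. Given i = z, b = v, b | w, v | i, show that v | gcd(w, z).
Since b = v and b | w, v | w. From i = z and v | i, v | z. v | w, so v | gcd(w, z).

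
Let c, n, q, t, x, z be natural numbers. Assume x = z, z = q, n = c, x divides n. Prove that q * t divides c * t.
x = z and z = q, hence x = q. n = c and x divides n, therefore x divides c. Since x = q, q divides c. Then q * t divides c * t.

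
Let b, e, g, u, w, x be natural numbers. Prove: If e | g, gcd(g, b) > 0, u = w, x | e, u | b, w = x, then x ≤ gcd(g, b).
From x | e and e | g, x | g. u = w and w = x, therefore u = x. Since u | b, x | b. Since x | g, x | gcd(g, b). Since gcd(g, b) > 0, x ≤ gcd(g, b).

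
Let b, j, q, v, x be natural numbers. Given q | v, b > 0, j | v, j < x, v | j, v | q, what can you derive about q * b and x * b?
q * b < x * b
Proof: j | v and v | j, thus j = v. Because v | q and q | v, v = q. j = v, so j = q. Since j < x, q < x. Since b > 0, q * b < x * b.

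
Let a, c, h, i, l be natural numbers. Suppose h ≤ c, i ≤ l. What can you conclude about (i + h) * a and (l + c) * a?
(i + h) * a ≤ (l + c) * a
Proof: i ≤ l and h ≤ c, therefore i + h ≤ l + c. By multiplying by a non-negative, (i + h) * a ≤ (l + c) * a.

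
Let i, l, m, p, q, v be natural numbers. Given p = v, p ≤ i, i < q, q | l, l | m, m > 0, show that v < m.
p ≤ i and i < q, hence p < q. Since q | l and l | m, q | m. Since m > 0, q ≤ m. p < q, so p < m. From p = v, v < m.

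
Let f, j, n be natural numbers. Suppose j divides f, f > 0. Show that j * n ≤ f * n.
j divides f and f > 0, therefore j ≤ f. By multiplying by a non-negative, j * n ≤ f * n.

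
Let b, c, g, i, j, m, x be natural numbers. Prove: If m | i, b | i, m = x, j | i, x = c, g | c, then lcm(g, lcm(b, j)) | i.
Since m = x and m | i, x | i. x = c, so c | i. g | c, so g | i. Since b | i and j | i, lcm(b, j) | i. g | i, so lcm(g, lcm(b, j)) | i.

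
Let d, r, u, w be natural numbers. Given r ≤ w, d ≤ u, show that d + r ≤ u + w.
d ≤ u and r ≤ w. By adding inequalities, d + r ≤ u + w.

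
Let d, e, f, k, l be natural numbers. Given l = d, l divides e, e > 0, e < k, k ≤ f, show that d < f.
From l divides e and e > 0, l ≤ e. e < k and k ≤ f, so e < f. l ≤ e, so l < f. From l = d, d < f.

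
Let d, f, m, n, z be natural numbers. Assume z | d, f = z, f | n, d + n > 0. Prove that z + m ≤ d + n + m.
Because f = z and f | n, z | n. z | d, so z | d + n. Since d + n > 0, z ≤ d + n. Then z + m ≤ d + n + m.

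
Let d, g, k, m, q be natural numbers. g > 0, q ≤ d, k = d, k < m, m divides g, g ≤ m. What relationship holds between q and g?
q < g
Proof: m divides g and g > 0, therefore m ≤ g. Because g ≤ m, m = g. k = d and k < m, thus d < m. q ≤ d, so q < m. Since m = g, q < g.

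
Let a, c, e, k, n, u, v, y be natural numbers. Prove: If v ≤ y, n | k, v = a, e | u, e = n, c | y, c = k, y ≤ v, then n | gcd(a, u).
y ≤ v and v ≤ y, so y = v. Since v = a, y = a. c = k and c | y, thus k | y. Since n | k, n | y. y = a, so n | a. Because e = n and e | u, n | u. Since n | a, n | gcd(a, u).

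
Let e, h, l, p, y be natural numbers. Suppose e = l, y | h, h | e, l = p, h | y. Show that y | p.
Since h | y and y | h, h = y. e = l and l = p, hence e = p. Since h | e, h | p. Since h = y, y | p.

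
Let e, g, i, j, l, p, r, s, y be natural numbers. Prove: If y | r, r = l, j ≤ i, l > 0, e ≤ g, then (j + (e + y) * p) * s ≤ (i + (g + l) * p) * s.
r = l and y | r, therefore y | l. l > 0, so y ≤ l. e ≤ g, so e + y ≤ g + l. Then (e + y) * p ≤ (g + l) * p. j ≤ i, so j + (e + y) * p ≤ i + (g + l) * p. Then (j + (e + y) * p) * s ≤ (i + (g + l) * p) * s.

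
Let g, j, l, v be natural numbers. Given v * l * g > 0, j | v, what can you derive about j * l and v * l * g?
j * l ≤ v * l * g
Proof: j | v, therefore j * l | v * l. Then j * l | v * l * g. v * l * g > 0, so j * l ≤ v * l * g.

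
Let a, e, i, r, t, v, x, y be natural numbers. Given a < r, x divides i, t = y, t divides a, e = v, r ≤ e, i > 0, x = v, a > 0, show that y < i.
Since t divides a and a > 0, t ≤ a. a < r, so t < r. Since t = y, y < r. Since e = v and r ≤ e, r ≤ v. x divides i and i > 0, therefore x ≤ i. x = v, so v ≤ i. Since r ≤ v, r ≤ i. Since y < r, y < i.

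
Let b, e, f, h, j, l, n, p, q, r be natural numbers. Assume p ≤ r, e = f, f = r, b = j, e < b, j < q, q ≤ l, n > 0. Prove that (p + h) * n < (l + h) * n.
Since e = f and f = r, e = r. From b = j and e < b, e < j. e = r, so r < j. p ≤ r, so p < j. j < q and q ≤ l, therefore j < l. Since p < j, p < l. Then p + h < l + h. Since n > 0, by multiplying by a positive, (p + h) * n < (l + h) * n.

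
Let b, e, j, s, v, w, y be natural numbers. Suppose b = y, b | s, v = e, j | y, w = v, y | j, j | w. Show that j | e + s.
Because w = v and j | w, j | v. v = e, so j | e. From y | j and j | y, y = j. b = y, so b = j. Since b | s, j | s. j | e, so j | e + s.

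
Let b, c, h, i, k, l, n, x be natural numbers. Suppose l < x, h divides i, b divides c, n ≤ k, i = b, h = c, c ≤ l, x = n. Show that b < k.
From i = b and h divides i, h divides b. Since h = c, c divides b. b divides c, so c = b. c ≤ l and l < x, so c < x. From x = n, c < n. Since c = b, b < n. Since n ≤ k, b < k.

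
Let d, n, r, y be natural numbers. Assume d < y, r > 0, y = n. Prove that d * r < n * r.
y = n and d < y, so d < n. Combined with r > 0, by multiplying by a positive, d * r < n * r.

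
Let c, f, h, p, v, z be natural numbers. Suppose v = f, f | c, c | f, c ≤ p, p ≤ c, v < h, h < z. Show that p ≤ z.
f | c and c | f, so f = c. Since v = f, v = c. c ≤ p and p ≤ c, hence c = p. Since v = c, v = p. v < h, so p < h. h < z, so p < z. Then p ≤ z.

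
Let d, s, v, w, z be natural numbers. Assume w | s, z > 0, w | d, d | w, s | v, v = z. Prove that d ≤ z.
From w | d and d | w, w = d. v = z and s | v, thus s | z. Because w | s, w | z. z > 0, so w ≤ z. w = d, so d ≤ z.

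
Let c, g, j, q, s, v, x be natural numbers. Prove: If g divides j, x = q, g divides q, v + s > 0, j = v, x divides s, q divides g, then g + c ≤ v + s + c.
From j = v and g divides j, g divides v. q divides g and g divides q, so q = g. x = q, so x = g. x divides s, so g divides s. Since g divides v, g divides v + s. v + s > 0, so g ≤ v + s. Then g + c ≤ v + s + c.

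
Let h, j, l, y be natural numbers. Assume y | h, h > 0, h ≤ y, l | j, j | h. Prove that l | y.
y | h and h > 0, therefore y ≤ h. From h ≤ y, h = y. j | h, so j | y. Since l | j, l | y.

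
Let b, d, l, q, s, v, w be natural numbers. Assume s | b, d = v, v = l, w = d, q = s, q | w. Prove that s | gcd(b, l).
d = v and v = l, thus d = l. q = s and q | w, so s | w. w = d, so s | d. d = l, so s | l. s | b, so s | gcd(b, l).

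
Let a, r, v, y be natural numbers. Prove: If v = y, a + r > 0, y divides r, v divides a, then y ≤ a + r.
From v = y and v divides a, y divides a. y divides r, so y divides a + r. a + r > 0, so y ≤ a + r.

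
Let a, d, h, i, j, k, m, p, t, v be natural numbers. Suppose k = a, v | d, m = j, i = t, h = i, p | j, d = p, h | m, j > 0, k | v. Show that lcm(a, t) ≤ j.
From d = p and v | d, v | p. k | v, so k | p. p | j, so k | j. k = a, so a | j. m = j and h | m, hence h | j. h = i, so i | j. i = t, so t | j. Since a | j, lcm(a, t) | j. j > 0, so lcm(a, t) ≤ j.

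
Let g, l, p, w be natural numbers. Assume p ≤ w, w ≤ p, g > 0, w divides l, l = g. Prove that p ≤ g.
w ≤ p and p ≤ w, therefore w = p. l = g and w divides l, hence w divides g. Since g > 0, w ≤ g. Since w = p, p ≤ g.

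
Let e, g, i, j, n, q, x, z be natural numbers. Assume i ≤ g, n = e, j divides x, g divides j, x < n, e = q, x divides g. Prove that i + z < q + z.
Because n = e and e = q, n = q. g divides j and j divides x, thus g divides x. x divides g, so x = g. x < n, so g < n. i ≤ g, so i < n. Since n = q, i < q. Then i + z < q + z.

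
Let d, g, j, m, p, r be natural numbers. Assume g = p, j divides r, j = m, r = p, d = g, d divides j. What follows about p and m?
p = m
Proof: Since d = g and d divides j, g divides j. Since g = p, p divides j. From r = p and j divides r, j divides p. p divides j, so p = j. j = m, so p = m.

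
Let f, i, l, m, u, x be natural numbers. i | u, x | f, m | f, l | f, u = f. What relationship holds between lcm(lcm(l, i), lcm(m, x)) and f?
lcm(lcm(l, i), lcm(m, x)) | f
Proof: From u = f and i | u, i | f. Because l | f, lcm(l, i) | f. m | f and x | f, so lcm(m, x) | f. lcm(l, i) | f, so lcm(lcm(l, i), lcm(m, x)) | f.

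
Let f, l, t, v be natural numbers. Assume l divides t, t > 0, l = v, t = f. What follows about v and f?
v ≤ f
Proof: Since l divides t and t > 0, l ≤ t. Because t = f, l ≤ f. l = v, so v ≤ f.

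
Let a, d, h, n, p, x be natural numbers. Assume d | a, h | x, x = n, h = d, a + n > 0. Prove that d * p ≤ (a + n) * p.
h = d and h | x, thus d | x. Because x = n, d | n. Since d | a, d | a + n. a + n > 0, so d ≤ a + n. Then d * p ≤ (a + n) * p.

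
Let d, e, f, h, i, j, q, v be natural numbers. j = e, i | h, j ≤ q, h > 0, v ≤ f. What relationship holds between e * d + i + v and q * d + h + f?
e * d + i + v ≤ q * d + h + f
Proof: j = e and j ≤ q, so e ≤ q. Then e * d ≤ q * d. From i | h and h > 0, i ≤ h. v ≤ f, so i + v ≤ h + f. Since e * d ≤ q * d, e * d + i + v ≤ q * d + h + f.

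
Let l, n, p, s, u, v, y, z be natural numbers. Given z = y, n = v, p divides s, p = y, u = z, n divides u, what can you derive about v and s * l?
v divides s * l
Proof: Since u = z and n divides u, n divides z. Because z = y, n divides y. p = y and p divides s, therefore y divides s. Because n divides y, n divides s. Since n = v, v divides s. Then v divides s * l.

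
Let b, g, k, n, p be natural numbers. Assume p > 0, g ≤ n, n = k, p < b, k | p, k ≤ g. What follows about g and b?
g < b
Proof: n = k and g ≤ n, therefore g ≤ k. Since k ≤ g, k = g. k | p and p > 0, therefore k ≤ p. Since p < b, k < b. k = g, so g < b.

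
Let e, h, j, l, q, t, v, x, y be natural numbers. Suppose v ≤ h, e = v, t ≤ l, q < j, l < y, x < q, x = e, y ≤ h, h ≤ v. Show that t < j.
Since l < y and y ≤ h, l < h. x = e and e = v, so x = v. v ≤ h and h ≤ v, so v = h. From x = v, x = h. Since x < q, h < q. Since l < h, l < q. Since q < j, l < j. Since t ≤ l, t < j.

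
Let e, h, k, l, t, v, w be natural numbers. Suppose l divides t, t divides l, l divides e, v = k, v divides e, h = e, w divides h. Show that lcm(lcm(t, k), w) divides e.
Because l divides t and t divides l, l = t. Since l divides e, t divides e. Because v = k and v divides e, k divides e. Since t divides e, lcm(t, k) divides e. h = e and w divides h, hence w divides e. Since lcm(t, k) divides e, lcm(lcm(t, k), w) divides e.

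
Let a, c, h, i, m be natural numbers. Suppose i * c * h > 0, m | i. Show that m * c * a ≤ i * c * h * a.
From m | i, m * c | i * c. Then m * c | i * c * h. i * c * h > 0, so m * c ≤ i * c * h. Then m * c * a ≤ i * c * h * a.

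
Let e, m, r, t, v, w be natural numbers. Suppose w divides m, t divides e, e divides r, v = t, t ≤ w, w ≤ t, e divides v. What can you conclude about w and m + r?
w divides m + r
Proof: From v = t and e divides v, e divides t. From t divides e, e = t. t ≤ w and w ≤ t, thus t = w. Because e = t, e = w. Since e divides r, w divides r. Since w divides m, w divides m + r.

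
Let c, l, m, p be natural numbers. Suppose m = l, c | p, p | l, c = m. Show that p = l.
From c = m and m = l, c = l. Since c | p, l | p. p | l, so p = l.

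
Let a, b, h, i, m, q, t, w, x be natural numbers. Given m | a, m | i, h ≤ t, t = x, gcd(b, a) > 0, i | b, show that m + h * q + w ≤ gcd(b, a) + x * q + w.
m | i and i | b, thus m | b. Since m | a, m | gcd(b, a). Since gcd(b, a) > 0, m ≤ gcd(b, a). Because t = x and h ≤ t, h ≤ x. Then h * q ≤ x * q. m ≤ gcd(b, a), so m + h * q ≤ gcd(b, a) + x * q. Then m + h * q + w ≤ gcd(b, a) + x * q + w.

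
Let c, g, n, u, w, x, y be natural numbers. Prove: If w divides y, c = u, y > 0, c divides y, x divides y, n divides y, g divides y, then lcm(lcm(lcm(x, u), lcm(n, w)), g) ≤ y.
Since c = u and c divides y, u divides y. Since x divides y, lcm(x, u) divides y. n divides y and w divides y, hence lcm(n, w) divides y. Since lcm(x, u) divides y, lcm(lcm(x, u), lcm(n, w)) divides y. Since g divides y, lcm(lcm(lcm(x, u), lcm(n, w)), g) divides y. Since y > 0, lcm(lcm(lcm(x, u), lcm(n, w)), g) ≤ y.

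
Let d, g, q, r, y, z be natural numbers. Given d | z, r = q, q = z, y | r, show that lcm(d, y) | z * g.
r = q and q = z, so r = z. y | r, so y | z. d | z, so lcm(d, y) | z. Then lcm(d, y) | z * g.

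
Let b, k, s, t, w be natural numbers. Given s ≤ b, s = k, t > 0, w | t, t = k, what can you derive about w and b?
w ≤ b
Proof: w | t and t > 0, thus w ≤ t. Since t = k, w ≤ k. From s = k and s ≤ b, k ≤ b. Since w ≤ k, w ≤ b.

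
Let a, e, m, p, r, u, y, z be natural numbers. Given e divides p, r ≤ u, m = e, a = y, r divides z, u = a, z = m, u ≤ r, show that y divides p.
r ≤ u and u ≤ r, therefore r = u. u = a, so r = a. Since a = y, r = y. From z = m and r divides z, r divides m. m = e, so r divides e. Since e divides p, r divides p. r = y, so y divides p.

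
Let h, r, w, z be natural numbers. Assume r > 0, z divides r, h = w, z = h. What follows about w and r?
w ≤ r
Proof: Since z = h and z divides r, h divides r. r > 0, so h ≤ r. Since h = w, w ≤ r.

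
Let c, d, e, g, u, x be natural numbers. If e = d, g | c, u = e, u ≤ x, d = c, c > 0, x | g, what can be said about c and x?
c = x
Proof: u = e and e = d, so u = d. d = c, so u = c. Since u ≤ x, c ≤ x. From x | g and g | c, x | c. c > 0, so x ≤ c. Since c ≤ x, c = x.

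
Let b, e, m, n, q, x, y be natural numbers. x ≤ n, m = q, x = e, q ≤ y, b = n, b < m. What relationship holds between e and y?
e < y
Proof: Because b = n and b < m, n < m. Since x ≤ n, x < m. From m = q, x < q. x = e, so e < q. Since q ≤ y, e < y.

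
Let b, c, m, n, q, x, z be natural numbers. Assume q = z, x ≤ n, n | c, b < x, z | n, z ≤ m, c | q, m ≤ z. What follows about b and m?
b < m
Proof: n | c and c | q, therefore n | q. From q = z, n | z. Since z | n, n = z. Because z ≤ m and m ≤ z, z = m. n = z, so n = m. b < x and x ≤ n, therefore b < n. Since n = m, b < m.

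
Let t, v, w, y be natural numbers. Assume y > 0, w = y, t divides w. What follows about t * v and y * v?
t * v ≤ y * v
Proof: Since w = y and t divides w, t divides y. y > 0, so t ≤ y. By multiplying by a non-negative, t * v ≤ y * v.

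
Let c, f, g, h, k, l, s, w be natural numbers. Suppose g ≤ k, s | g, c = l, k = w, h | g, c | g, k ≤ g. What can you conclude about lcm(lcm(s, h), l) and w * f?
lcm(lcm(s, h), l) | w * f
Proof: g ≤ k and k ≤ g, so g = k. k = w, so g = w. s | g and h | g, so lcm(s, h) | g. c = l and c | g, thus l | g. Since lcm(s, h) | g, lcm(lcm(s, h), l) | g. Since g = w, lcm(lcm(s, h), l) | w. Then lcm(lcm(s, h), l) | w * f.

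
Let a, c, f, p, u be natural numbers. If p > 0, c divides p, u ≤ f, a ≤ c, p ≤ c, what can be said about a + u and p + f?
a + u ≤ p + f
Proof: c divides p and p > 0, hence c ≤ p. p ≤ c, so c = p. Because a ≤ c, a ≤ p. u ≤ f, so a + u ≤ p + f.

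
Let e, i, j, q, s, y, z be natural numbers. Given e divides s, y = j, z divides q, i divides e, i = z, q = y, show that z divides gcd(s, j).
i = z and i divides e, so z divides e. Since e divides s, z divides s. Since q = y and y = j, q = j. Since z divides q, z divides j. z divides s, so z divides gcd(s, j).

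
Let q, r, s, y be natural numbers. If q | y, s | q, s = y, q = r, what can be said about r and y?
r = y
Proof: Since s = y and s | q, y | q. q | y, so y = q. Since q = r, y = r. Then r = y.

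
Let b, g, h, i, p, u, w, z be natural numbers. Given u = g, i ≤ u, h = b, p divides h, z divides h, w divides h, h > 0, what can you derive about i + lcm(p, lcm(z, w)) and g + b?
i + lcm(p, lcm(z, w)) ≤ g + b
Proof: u = g and i ≤ u, hence i ≤ g. Because z divides h and w divides h, lcm(z, w) divides h. Since p divides h, lcm(p, lcm(z, w)) divides h. Since h > 0, lcm(p, lcm(z, w)) ≤ h. Since h = b, lcm(p, lcm(z, w)) ≤ b. Since i ≤ g, i + lcm(p, lcm(z, w)) ≤ g + b.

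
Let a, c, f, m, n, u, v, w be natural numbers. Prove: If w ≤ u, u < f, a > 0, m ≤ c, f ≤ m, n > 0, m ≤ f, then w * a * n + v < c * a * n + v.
Because w ≤ u and u < f, w < f. m ≤ f and f ≤ m, hence m = f. Since m ≤ c, f ≤ c. w < f, so w < c. a > 0, so w * a < c * a. Because n > 0, w * a * n < c * a * n. Then w * a * n + v < c * a * n + v.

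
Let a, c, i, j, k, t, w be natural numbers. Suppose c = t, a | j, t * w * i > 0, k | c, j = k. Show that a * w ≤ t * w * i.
Since j = k and a | j, a | k. Because c = t and k | c, k | t. a | k, so a | t. Then a * w | t * w. Then a * w | t * w * i. t * w * i > 0, so a * w ≤ t * w * i.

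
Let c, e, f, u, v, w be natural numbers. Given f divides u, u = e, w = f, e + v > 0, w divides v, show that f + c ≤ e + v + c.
u = e and f divides u, hence f divides e. w = f and w divides v, hence f divides v. Because f divides e, f divides e + v. Since e + v > 0, f ≤ e + v. Then f + c ≤ e + v + c.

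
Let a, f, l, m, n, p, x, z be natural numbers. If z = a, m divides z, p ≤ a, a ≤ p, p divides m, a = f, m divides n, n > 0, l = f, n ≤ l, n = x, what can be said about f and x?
f = x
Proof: z = a and m divides z, thus m divides a. p ≤ a and a ≤ p, hence p = a. p divides m, so a divides m. m divides a, so m = a. a = f, so m = f. Because m divides n and n > 0, m ≤ n. Since m = f, f ≤ n. l = f and n ≤ l, hence n ≤ f. Since f ≤ n, f = n. Since n = x, f = x.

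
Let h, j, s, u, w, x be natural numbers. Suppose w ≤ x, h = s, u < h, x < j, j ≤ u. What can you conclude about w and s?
w < s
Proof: w ≤ x and x < j, so w < j. j ≤ u, so w < u. From h = s and u < h, u < s. Since w < u, w < s.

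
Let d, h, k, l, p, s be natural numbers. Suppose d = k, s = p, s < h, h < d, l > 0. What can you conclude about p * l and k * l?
p * l < k * l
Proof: s < h and h < d, hence s < d. From s = p, p < d. d = k, so p < k. Since l > 0, by multiplying by a positive, p * l < k * l.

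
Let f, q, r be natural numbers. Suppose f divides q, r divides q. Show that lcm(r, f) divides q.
r divides q and f divides q. Because lcm divides any common multiple, lcm(r, f) divides q.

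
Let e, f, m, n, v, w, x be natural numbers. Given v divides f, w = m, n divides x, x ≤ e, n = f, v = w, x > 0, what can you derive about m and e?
m ≤ e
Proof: v = w and w = m, so v = m. n = f and n divides x, so f divides x. v divides f, so v divides x. Since v = m, m divides x. x > 0, so m ≤ x. Since x ≤ e, m ≤ e.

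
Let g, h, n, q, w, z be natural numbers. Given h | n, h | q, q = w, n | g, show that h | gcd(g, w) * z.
h | n and n | g, thus h | g. q = w and h | q, hence h | w. h | g, so h | gcd(g, w). Then h | gcd(g, w) * z.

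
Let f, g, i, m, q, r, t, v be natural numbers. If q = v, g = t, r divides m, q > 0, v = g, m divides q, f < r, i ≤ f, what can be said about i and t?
i < t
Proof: Since q = v and v = g, q = g. Since g = t, q = t. Since r divides m and m divides q, r divides q. From q > 0, r ≤ q. Since f < r, f < q. q = t, so f < t. i ≤ f, so i < t.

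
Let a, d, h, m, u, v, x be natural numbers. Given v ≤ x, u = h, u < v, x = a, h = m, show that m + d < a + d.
Because u = h and h = m, u = m. Because u < v, m < v. Since x = a and v ≤ x, v ≤ a. m < v, so m < a. Then m + d < a + d.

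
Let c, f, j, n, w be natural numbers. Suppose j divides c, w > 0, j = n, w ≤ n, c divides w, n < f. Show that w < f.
j = n and j divides c, so n divides c. c divides w, so n divides w. Since w > 0, n ≤ w. w ≤ n, so n = w. n < f, so w < f.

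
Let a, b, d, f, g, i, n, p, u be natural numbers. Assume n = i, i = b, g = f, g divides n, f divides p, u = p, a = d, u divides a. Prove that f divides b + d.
From n = i and i = b, n = b. Because g = f and g divides n, f divides n. n = b, so f divides b. a = d and u divides a, hence u divides d. Since u = p, p divides d. Since f divides p, f divides d. Since f divides b, f divides b + d.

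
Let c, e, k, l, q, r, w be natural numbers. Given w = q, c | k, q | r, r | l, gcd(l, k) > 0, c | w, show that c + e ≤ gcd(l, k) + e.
w = q and c | w, hence c | q. q | r and r | l, therefore q | l. c | q, so c | l. c | k, so c | gcd(l, k). gcd(l, k) > 0, so c ≤ gcd(l, k). Then c + e ≤ gcd(l, k) + e.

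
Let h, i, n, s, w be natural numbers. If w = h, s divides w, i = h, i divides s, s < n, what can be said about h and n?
h < n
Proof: w = h and s divides w, hence s divides h. i = h and i divides s, hence h divides s. From s divides h, s = h. s < n, so h < n.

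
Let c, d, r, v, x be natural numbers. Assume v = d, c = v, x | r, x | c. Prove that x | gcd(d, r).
From c = v and v = d, c = d. x | c, so x | d. x | r, so x | gcd(d, r).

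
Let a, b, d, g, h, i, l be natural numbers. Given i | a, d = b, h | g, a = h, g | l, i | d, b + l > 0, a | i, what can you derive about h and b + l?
h ≤ b + l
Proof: i | a and a | i, therefore i = a. d = b and i | d, thus i | b. Since i = a, a | b. Since a = h, h | b. From h | g and g | l, h | l. Since h | b, h | b + l. b + l > 0, so h ≤ b + l.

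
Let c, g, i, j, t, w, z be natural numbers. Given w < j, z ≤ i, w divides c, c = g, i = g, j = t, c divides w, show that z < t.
From i = g and z ≤ i, z ≤ g. w divides c and c divides w, hence w = c. c = g, so w = g. w < j, so g < j. Since z ≤ g, z < j. From j = t, z < t.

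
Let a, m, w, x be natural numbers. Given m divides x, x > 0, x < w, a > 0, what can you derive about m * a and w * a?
m * a < w * a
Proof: m divides x and x > 0, hence m ≤ x. x < w, so m < w. Combining with a > 0, by multiplying by a positive, m * a < w * a.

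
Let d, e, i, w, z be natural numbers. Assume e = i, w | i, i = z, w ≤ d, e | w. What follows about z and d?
z ≤ d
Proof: Since e = i and e | w, i | w. From w | i, w = i. Since i = z, w = z. Because w ≤ d, z ≤ d.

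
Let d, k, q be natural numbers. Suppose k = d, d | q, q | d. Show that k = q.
Since d | q and q | d, d = q. k = d, so k = q.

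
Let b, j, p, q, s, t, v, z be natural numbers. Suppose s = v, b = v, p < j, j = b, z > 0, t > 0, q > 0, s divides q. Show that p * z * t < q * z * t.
j = b and p < j, so p < b. Since b = v, p < v. s divides q and q > 0, thus s ≤ q. s = v, so v ≤ q. p < v, so p < q. Since z > 0, by multiplying by a positive, p * z < q * z. From t > 0, by multiplying by a positive, p * z * t < q * z * t.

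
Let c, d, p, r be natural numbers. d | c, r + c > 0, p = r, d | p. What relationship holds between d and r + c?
d ≤ r + c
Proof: p = r and d | p, thus d | r. d | c, so d | r + c. r + c > 0, so d ≤ r + c.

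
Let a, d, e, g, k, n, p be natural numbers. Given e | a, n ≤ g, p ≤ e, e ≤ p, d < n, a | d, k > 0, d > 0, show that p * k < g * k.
Since e ≤ p and p ≤ e, e = p. Because e | a and a | d, e | d. d > 0, so e ≤ d. d < n and n ≤ g, hence d < g. Since e ≤ d, e < g. Since e = p, p < g. k > 0, so p * k < g * k.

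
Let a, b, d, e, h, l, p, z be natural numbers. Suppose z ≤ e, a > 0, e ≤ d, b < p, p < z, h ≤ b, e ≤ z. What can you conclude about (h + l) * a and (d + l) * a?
(h + l) * a < (d + l) * a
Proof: Since h ≤ b and b < p, h < p. Since z ≤ e and e ≤ z, z = e. Since p < z, p < e. From e ≤ d, p < d. Since h < p, h < d. Then h + l < d + l. From a > 0, by multiplying by a positive, (h + l) * a < (d + l) * a.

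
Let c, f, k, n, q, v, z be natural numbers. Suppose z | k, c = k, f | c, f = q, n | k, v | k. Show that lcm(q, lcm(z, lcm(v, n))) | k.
Since c = k and f | c, f | k. Since f = q, q | k. v | k and n | k, so lcm(v, n) | k. z | k, so lcm(z, lcm(v, n)) | k. From q | k, lcm(q, lcm(z, lcm(v, n))) | k.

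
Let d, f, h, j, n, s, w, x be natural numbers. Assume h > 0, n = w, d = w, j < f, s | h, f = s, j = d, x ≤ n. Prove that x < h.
n = w and x ≤ n, so x ≤ w. Because j = d and j < f, d < f. Because f = s, d < s. Since d = w, w < s. Since x ≤ w, x < s. s | h and h > 0, thus s ≤ h. x < s, so x < h.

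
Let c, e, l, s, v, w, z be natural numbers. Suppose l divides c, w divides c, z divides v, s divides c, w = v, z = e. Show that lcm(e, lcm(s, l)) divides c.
Because z = e and z divides v, e divides v. w = v and w divides c, thus v divides c. Since e divides v, e divides c. s divides c and l divides c, therefore lcm(s, l) divides c. Because e divides c, lcm(e, lcm(s, l)) divides c.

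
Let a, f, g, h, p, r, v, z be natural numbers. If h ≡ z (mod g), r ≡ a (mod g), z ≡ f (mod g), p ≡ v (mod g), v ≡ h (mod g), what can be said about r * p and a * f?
r * p ≡ a * f (mod g)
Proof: Since p ≡ v (mod g) and v ≡ h (mod g), p ≡ h (mod g). h ≡ z (mod g), so p ≡ z (mod g). z ≡ f (mod g), so p ≡ f (mod g). Combined with r ≡ a (mod g), by multiplying congruences, r * p ≡ a * f (mod g).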